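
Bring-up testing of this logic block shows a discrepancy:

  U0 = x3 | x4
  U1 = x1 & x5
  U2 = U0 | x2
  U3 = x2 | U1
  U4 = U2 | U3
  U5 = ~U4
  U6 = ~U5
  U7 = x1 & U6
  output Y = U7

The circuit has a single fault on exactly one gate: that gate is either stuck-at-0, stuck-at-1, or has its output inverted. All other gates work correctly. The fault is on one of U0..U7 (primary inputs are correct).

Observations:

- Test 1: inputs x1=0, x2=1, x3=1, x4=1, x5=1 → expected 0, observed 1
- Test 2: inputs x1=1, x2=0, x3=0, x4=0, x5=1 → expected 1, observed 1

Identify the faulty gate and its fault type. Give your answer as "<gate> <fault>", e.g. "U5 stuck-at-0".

U7 stuck-at-1

Fault-free values for test 1 (x1=0, x2=1, x3=1, x4=1, x5=1): U0=1, U1=0, U2=1, U3=1, U4=1, U5=0, U6=1, U7=0, giving Y=0. Observed 1.
Test 1: faults giving observed 1 are {U7 stuck-at-1, U7 inverted output}.
Test 2 (x1=1, x2=0, x3=0, x4=0, x5=1): fault-free U0=0, U1=1, U2=0, U3=1, U4=1, U5=0, U6=1, U7=1 → 1; observed 1. Eliminates U7 inverted output.
Only U7 stuck-at-1 is consistent with every test.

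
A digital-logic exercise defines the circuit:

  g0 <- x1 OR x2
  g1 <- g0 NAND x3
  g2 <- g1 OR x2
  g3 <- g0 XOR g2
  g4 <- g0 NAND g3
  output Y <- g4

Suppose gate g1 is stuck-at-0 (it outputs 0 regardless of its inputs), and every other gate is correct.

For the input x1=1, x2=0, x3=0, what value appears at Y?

0

Propagate with g1 forced: g0=1, g1=0 [stuck-at-0], g2=0, g3=1, g4=0.
So Y = 0. (Without the fault it would be 1.)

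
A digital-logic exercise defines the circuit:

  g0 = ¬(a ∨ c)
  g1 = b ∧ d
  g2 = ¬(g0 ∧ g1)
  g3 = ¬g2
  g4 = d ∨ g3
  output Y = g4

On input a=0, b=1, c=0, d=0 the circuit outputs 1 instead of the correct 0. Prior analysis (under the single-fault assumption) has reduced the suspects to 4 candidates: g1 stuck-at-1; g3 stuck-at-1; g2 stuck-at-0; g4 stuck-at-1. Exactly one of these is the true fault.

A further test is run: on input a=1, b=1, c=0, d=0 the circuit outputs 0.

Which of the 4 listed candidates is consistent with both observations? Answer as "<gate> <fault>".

g1 stuck-at-1

Evaluate each candidate on input a=1, b=1, c=0, d=0:
  g1 stuck-at-1: g0=0, g1=1 [stuck-at-1], g2=1, g3=0, g4=0 → 0 — matches
  g3 stuck-at-1: g0=0, g1=0, g2=1, g3=1 [stuck-at-1], g4=1 → 1 — eliminated
  g2 stuck-at-0: g0=0, g1=0, g2=0 [stuck-at-0], g3=1, g4=1 → 1 — eliminated
  g4 stuck-at-1: g0=0, g1=0, g2=1, g3=0, g4=1 [stuck-at-1] → 1 — eliminated
Only g1 stuck-at-1 reproduces the observed 0.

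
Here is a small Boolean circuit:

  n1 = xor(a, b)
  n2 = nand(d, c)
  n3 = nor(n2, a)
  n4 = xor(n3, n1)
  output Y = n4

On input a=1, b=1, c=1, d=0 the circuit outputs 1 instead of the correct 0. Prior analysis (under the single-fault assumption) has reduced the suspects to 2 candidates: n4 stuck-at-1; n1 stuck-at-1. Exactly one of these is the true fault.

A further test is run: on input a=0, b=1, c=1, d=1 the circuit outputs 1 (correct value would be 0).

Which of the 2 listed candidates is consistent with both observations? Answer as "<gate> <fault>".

Evaluate each candidate on input a=0, b=1, c=1, d=1:
  n4 stuck-at-1: n1=1, n2=0, n3=1, n4=1 [stuck-at-1] → 1 — matches
  n1 stuck-at-1: n1=1 [stuck-at-1], n2=0, n3=1, n4=0 → 0 — eliminated
Only n4 stuck-at-1 reproduces the observed 1.

n4 stuck-at-1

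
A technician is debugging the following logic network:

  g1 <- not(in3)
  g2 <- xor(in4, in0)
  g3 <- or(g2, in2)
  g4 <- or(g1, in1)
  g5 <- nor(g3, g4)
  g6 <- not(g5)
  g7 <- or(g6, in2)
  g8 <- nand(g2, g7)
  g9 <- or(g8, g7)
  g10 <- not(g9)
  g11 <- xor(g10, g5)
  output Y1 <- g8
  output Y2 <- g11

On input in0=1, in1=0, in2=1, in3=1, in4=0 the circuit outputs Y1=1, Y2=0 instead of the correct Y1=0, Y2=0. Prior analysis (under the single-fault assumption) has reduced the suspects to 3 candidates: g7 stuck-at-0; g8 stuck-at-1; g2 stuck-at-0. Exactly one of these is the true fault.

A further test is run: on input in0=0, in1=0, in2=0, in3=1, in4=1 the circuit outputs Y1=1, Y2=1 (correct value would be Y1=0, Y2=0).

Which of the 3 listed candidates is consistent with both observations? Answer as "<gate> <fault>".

g2 stuck-at-0

Evaluate each candidate on input in0=0, in1=0, in2=0, in3=1, in4=1:
  g7 stuck-at-0: g1=0, g2=1, g3=1, g4=0, g5=0, g6=1, g7=0 [stuck-at-0], g8=1, g9=1, g10=0, g11=0 → Y1=1, Y2=0 — eliminated
  g8 stuck-at-1: g1=0, g2=1, g3=1, g4=0, g5=0, g6=1, g7=1, g8=1 [stuck-at-1], g9=1, g10=0, g11=0 → Y1=1, Y2=0 — eliminated
  g2 stuck-at-0: g1=0, g2=0 [stuck-at-0], g3=0, g4=0, g5=1, g6=0, g7=0, g8=1, g9=1, g10=0, g11=1 → Y1=1, Y2=1 — matches
Only g2 stuck-at-0 reproduces the observed Y1=1, Y2=1.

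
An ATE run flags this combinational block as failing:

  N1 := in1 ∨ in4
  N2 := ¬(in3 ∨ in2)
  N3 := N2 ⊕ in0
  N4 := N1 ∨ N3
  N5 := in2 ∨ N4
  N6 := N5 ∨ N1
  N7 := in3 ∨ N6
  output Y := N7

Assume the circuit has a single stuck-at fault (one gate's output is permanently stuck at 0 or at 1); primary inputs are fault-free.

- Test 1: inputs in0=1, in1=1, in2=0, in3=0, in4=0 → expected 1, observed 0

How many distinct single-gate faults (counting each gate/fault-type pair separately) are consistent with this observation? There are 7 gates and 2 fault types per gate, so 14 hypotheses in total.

3

Fault-free: N1=1, N2=1, N3=0, N4=1, N5=1, N6=1, N7=1 → 1. Observed 0.
  N1 stuck-at-0: output 0 ✓
  N1 stuck-at-1: output 1 ✗
  N2 stuck-at-0: output 1 ✗
  N2 stuck-at-1: output 1 ✗
  N3 stuck-at-0: output 1 ✗
  N3 stuck-at-1: output 1 ✗
  N4 stuck-at-0: output 1 ✗
  N4 stuck-at-1: output 1 ✗
  N5 stuck-at-0: output 1 ✗
  N5 stuck-at-1: output 1 ✗
  N6 stuck-at-0: output 0 ✓
  N6 stuck-at-1: output 1 ✗
  N7 stuck-at-0: output 0 ✓
  N7 stuck-at-1: output 1 ✗
Consistent faults: {N1 stuck-at-0, N6 stuck-at-0, N7 stuck-at-0} — 3 in all.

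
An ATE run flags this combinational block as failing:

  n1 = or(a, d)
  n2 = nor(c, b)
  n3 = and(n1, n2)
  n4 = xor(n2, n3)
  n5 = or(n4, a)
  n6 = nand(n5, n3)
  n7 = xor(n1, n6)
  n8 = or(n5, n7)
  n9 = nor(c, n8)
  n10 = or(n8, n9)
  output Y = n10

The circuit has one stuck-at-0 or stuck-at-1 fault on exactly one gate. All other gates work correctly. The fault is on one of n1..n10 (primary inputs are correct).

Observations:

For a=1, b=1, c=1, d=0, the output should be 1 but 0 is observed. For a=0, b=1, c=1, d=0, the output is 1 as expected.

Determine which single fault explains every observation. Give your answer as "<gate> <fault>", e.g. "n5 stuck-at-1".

Fault-free values for test 1 (a=1, b=1, c=1, d=0): n1=1, n2=0, n3=0, n4=0, n5=1, n6=1, n7=0, n8=1, n9=0, n10=1, giving Y=1. Observed 0.
Test 1: faults giving observed 0 are {n5 stuck-at-0, n8 stuck-at-0, n10 stuck-at-0}.
Test 2 (a=0, b=1, c=1, d=0): fault-free n1=0, n2=0, n3=0, n4=0, n5=0, n6=1, n7=1, n8=1, n9=0, n10=1 → 1; observed 1. Eliminates n8 stuck-at-0, n10 stuck-at-0.
Only n5 stuck-at-0 is consistent with every test.

n5 stuck-at-0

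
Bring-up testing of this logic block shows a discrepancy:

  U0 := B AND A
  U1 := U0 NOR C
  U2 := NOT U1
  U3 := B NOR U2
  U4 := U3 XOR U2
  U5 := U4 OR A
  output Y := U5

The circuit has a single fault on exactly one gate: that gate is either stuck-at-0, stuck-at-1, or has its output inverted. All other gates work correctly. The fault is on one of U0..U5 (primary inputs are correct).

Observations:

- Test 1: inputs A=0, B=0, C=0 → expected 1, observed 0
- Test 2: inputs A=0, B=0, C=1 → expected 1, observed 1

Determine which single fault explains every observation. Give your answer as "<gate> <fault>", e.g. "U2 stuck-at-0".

Fault-free values for test 1 (A=0, B=0, C=0): U0=0, U1=1, U2=0, U3=1, U4=1, U5=1, giving Y=1. Observed 0.
Test 1: faults giving observed 0 are {U3 stuck-at-0, U3 inverted output, U4 stuck-at-0, U4 inverted output, U5 stuck-at-0, U5 inverted output}.
Test 2 (A=0, B=0, C=1): fault-free U0=0, U1=0, U2=1, U3=0, U4=1, U5=1 → 1; observed 1. Eliminates U3 inverted output, U4 stuck-at-0, U4 inverted output, U5 stuck-at-0, U5 inverted output.
Only U3 stuck-at-0 is consistent with every test.

U3 stuck-at-0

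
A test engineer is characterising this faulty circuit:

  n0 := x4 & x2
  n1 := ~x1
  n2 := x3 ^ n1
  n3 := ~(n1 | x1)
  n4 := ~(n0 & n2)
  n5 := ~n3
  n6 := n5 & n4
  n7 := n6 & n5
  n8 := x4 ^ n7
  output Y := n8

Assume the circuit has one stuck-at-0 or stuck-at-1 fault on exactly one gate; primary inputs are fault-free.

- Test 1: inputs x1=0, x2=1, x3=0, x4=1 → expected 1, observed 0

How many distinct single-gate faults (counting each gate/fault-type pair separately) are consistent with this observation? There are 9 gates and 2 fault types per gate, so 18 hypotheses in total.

Fault-free: n0=1, n1=1, n2=1, n3=0, n4=0, n5=1, n6=0, n7=0, n8=1 → 1. Observed 0.
  n0: stuck-at-0 ✓; others ✗
  n1: none of the 2 fault types match ✗
  n2: stuck-at-0 ✓; others ✗
  n3: none of the 2 fault types match ✗
  n4: stuck-at-1 ✓; others ✗
  n5: none of the 2 fault types match ✗
  n6: stuck-at-1 ✓; others ✗
  n7: stuck-at-1 ✓; others ✗
  n8: stuck-at-0 ✓; others ✗
Consistent faults: {n0 stuck-at-0, n2 stuck-at-0, n4 stuck-at-1, n6 stuck-at-1, n7 stuck-at-1, n8 stuck-at-0} — 6 in all.

6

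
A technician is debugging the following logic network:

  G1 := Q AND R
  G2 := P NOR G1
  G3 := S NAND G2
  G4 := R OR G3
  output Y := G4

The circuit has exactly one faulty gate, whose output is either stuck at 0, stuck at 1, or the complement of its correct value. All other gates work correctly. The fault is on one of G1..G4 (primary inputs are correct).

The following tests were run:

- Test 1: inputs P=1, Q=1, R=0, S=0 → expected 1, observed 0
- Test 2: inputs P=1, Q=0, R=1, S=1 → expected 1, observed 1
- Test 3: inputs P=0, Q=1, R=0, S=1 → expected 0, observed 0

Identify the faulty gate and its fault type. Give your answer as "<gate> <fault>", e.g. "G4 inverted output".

Fault-free values for test 1 (P=1, Q=1, R=0, S=0): G1=0, G2=0, G3=1, G4=1, giving Y=1. Observed 0.
Test 1: faults giving observed 0 are {G3 stuck-at-0, G3 inverted output, G4 stuck-at-0, G4 inverted output}.
Test 2 (P=1, Q=0, R=1, S=1): fault-free G1=0, G2=0, G3=1, G4=1 → 1; observed 1. Eliminates G4 stuck-at-0, G4 inverted output.
Test 3 (P=0, Q=1, R=0, S=1): fault-free G1=0, G2=1, G3=0, G4=0 → 0; observed 0. Eliminates G3 inverted output.
Only G3 stuck-at-0 is consistent with every test.

G3 stuck-at-0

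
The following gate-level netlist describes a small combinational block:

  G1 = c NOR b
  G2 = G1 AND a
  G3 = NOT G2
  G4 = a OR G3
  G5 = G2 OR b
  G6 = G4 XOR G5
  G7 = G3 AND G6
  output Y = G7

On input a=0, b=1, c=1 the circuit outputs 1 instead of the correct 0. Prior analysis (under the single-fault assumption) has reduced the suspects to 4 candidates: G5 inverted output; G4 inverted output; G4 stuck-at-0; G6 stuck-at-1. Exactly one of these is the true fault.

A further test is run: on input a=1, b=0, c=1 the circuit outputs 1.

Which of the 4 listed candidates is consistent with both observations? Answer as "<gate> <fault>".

Evaluate each candidate on input a=1, b=0, c=1:
  G5 inverted output: G1=0, G2=0, G3=1, G4=1, G5=1 [inverted output], G6=0, G7=0 → 0 — eliminated
  G4 inverted output: G1=0, G2=0, G3=1, G4=0 [inverted output], G5=0, G6=0, G7=0 → 0 — eliminated
  G4 stuck-at-0: G1=0, G2=0, G3=1, G4=0 [stuck-at-0], G5=0, G6=0, G7=0 → 0 — eliminated
  G6 stuck-at-1: G1=0, G2=0, G3=1, G4=1, G5=0, G6=1 [stuck-at-1], G7=1 → 1 — matches
Only G6 stuck-at-1 reproduces the observed 1.

G6 stuck-at-1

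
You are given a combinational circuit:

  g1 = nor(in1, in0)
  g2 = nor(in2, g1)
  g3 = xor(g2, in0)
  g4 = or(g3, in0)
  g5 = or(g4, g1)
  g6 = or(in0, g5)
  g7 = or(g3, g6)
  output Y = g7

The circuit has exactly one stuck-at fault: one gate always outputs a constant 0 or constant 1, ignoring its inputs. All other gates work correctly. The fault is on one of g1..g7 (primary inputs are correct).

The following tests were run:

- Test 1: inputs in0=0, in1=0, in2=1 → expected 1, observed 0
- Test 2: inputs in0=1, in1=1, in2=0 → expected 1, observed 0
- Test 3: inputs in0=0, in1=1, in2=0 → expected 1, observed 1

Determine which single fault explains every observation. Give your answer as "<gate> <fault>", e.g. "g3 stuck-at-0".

g6 stuck-at-0

Fault-free values for test 1 (in0=0, in1=0, in2=1): g1=1, g2=0, g3=0, g4=0, g5=1, g6=1, g7=1, giving Y=1. Observed 0.
Test 1: faults giving observed 0 are {g1 stuck-at-0, g5 stuck-at-0, g6 stuck-at-0, g7 stuck-at-0}.
Test 2 (in0=1, in1=1, in2=0): fault-free g1=0, g2=1, g3=0, g4=1, g5=1, g6=1, g7=1 → 1; observed 0. Eliminates g1 stuck-at-0, g5 stuck-at-0.
Test 3 (in0=0, in1=1, in2=0): fault-free g1=0, g2=1, g3=1, g4=1, g5=1, g6=1, g7=1 → 1; observed 1. Eliminates g7 stuck-at-0.
Only g6 stuck-at-0 is consistent with every test.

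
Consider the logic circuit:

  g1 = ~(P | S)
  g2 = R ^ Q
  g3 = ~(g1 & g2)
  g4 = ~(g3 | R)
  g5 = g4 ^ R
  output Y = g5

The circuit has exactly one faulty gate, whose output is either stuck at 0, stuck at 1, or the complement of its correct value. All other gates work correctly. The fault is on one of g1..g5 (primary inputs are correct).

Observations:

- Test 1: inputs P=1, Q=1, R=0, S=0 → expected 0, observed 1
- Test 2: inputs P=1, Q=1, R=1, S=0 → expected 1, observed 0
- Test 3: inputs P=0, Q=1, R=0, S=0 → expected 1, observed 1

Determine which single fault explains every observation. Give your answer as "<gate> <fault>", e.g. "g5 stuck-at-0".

Fault-free values for test 1 (P=1, Q=1, R=0, S=0): g1=0, g2=1, g3=1, g4=0, g5=0, giving Y=0. Observed 1.
Test 1: faults giving observed 1 are {g1 stuck-at-1, g1 inverted output, g3 stuck-at-0, g3 inverted output, g4 stuck-at-1, g4 inverted output, g5 stuck-at-1, g5 inverted output}.
Test 2 (P=1, Q=1, R=1, S=0): fault-free g1=0, g2=0, g3=1, g4=0, g5=1 → 1; observed 0. Eliminates g1 stuck-at-1, g1 inverted output, g3 stuck-at-0, g3 inverted output, g5 stuck-at-1.
Test 3 (P=0, Q=1, R=0, S=0): fault-free g1=1, g2=1, g3=0, g4=1, g5=1 → 1; observed 1. Eliminates g4 inverted output, g5 inverted output.
Only g4 stuck-at-1 is consistent with every test.

g4 stuck-at-1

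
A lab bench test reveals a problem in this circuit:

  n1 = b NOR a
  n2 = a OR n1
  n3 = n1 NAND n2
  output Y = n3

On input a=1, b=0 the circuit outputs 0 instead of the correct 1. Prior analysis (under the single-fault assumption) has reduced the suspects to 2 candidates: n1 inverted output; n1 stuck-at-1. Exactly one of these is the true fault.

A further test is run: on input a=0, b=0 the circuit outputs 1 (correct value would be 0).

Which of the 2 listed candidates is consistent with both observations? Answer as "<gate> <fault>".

n1 inverted output

Evaluate each candidate on input a=0, b=0:
  n1 inverted output: n1=0 [inverted output], n2=0, n3=1 → 1 — matches
  n1 stuck-at-1: n1=1 [stuck-at-1], n2=1, n3=0 → 0 — eliminated
Only n1 inverted output reproduces the observed 1.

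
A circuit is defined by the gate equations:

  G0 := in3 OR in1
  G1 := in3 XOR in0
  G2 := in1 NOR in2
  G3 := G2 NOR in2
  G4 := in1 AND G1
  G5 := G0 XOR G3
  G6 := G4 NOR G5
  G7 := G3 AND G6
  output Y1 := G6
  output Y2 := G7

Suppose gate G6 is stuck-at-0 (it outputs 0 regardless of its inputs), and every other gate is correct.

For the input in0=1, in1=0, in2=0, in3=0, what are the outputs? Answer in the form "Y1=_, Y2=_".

Y1=0, Y2=0

Propagate with G6 forced: G0=0, G1=1, G2=1, G3=0, G4=0, G5=0, G6=0 [stuck-at-0], G7=0.
So the outputs are Y1=0, Y2=0. (Without the fault they would be Y1=1, Y2=0.)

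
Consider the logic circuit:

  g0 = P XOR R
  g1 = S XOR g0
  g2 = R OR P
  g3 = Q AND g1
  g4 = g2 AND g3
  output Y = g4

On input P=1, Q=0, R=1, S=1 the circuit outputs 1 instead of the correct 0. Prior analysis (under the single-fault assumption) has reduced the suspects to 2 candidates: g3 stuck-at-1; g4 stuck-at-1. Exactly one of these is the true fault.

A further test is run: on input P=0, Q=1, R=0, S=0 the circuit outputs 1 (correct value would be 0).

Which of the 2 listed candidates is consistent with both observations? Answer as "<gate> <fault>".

Evaluate each candidate on input P=0, Q=1, R=0, S=0:
  g3 stuck-at-1: g0=0, g1=0, g2=0, g3=1 [stuck-at-1], g4=0 → 0 — eliminated
  g4 stuck-at-1: g0=0, g1=0, g2=0, g3=0, g4=1 [stuck-at-1] → 1 — matches
Only g4 stuck-at-1 reproduces the observed 1.

g4 stuck-at-1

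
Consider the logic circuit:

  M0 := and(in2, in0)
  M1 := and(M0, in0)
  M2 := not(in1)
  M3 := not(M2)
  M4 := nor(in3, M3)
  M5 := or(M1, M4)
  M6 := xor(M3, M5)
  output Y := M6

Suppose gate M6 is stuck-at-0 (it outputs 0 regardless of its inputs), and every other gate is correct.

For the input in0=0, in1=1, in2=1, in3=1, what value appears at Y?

0

Propagate with M6 forced: M0=0, M1=0, M2=0, M3=1, M4=0, M5=0, M6=0 [stuck-at-0].
So Y = 0. (Without the fault it would be 1.)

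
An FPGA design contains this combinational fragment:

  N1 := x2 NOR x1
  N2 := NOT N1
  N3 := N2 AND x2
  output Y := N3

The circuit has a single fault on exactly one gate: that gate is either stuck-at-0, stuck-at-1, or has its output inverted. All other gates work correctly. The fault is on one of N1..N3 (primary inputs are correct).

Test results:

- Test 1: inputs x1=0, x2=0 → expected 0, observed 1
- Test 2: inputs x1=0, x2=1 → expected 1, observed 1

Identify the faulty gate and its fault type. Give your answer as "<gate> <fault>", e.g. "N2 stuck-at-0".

N3 stuck-at-1

Fault-free values for test 1 (x1=0, x2=0): N1=1, N2=0, N3=0, giving Y=0. Observed 1.
Test 1: faults giving observed 1 are {N3 stuck-at-1, N3 inverted output}.
Test 2 (x1=0, x2=1): fault-free N1=0, N2=1, N3=1 → 1; observed 1. Eliminates N3 inverted output.
Only N3 stuck-at-1 is consistent with every test.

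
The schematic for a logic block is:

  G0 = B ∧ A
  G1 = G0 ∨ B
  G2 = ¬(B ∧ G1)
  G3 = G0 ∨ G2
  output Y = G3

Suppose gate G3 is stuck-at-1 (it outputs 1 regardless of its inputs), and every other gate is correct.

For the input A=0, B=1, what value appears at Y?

1

Propagate with G3 forced: G0=0, G1=1, G2=0, G3=1 [stuck-at-1].
So Y = 1. (Without the fault it would be 0.)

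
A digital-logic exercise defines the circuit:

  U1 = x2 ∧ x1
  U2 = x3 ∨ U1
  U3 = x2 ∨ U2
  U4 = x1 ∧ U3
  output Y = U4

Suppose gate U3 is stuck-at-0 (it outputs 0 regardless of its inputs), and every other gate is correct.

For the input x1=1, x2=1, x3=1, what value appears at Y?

Propagate with U3 forced: U1=1, U2=1, U3=0 [stuck-at-0], U4=0.
So Y = 0. (Without the fault it would be 1.)

0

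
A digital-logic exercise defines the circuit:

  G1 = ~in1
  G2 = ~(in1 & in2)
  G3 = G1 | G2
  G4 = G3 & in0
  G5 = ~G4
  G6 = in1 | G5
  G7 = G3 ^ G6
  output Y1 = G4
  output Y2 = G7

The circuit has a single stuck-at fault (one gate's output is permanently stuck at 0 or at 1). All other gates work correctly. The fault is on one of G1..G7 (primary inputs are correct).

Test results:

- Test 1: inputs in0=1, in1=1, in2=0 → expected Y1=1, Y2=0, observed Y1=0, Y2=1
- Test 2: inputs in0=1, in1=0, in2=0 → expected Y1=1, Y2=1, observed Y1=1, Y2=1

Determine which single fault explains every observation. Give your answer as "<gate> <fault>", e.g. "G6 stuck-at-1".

Fault-free values for test 1 (in0=1, in1=1, in2=0): G1=0, G2=1, G3=1, G4=1, G5=0, G6=1, G7=0, giving Y1=1, Y2=0. Observed Y1=0, Y2=1.
Test 1: faults giving observed Y1=0, Y2=1 are {G2 stuck-at-0, G3 stuck-at-0}.
Test 2 (in0=1, in1=0, in2=0): fault-free G1=1, G2=1, G3=1, G4=1, G5=0, G6=0, G7=1 → Y1=1, Y2=1; observed Y1=1, Y2=1. Eliminates G3 stuck-at-0.
Only G2 stuck-at-0 is consistent with every test.

G2 stuck-at-0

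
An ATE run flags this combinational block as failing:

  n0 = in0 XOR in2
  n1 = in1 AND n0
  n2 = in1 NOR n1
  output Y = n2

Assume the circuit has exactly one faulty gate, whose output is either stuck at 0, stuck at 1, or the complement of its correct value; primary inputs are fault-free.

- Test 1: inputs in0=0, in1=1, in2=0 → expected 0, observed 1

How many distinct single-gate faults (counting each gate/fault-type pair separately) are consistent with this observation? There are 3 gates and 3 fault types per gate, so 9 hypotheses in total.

2

Fault-free: n0=0, n1=0, n2=0 → 0. Observed 1.
  n0 stuck-at-0: output 0 ✗
  n0 stuck-at-1: output 0 ✗
  n0 inverted output: output 0 ✗
  n1 stuck-at-0: output 0 ✗
  n1 stuck-at-1: output 0 ✗
  n1 inverted output: output 0 ✗
  n2 stuck-at-0: output 0 ✗
  n2 stuck-at-1: output 1 ✓
  n2 inverted output: output 1 ✓
Consistent faults: {n2 stuck-at-1, n2 inverted output} — 2 in all.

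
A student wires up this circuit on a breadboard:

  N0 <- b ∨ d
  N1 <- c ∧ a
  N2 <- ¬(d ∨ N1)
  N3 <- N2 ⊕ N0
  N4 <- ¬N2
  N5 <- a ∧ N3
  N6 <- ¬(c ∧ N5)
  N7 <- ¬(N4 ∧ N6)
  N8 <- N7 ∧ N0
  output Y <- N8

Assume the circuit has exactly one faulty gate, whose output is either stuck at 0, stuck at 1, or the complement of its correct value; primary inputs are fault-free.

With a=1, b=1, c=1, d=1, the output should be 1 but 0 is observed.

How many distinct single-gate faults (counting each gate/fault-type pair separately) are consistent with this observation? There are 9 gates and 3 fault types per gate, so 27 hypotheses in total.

12

Fault-free: N0=1, N1=1, N2=0, N3=1, N4=1, N5=1, N6=0, N7=1, N8=1 → 1. Observed 0.
  N0: stuck-at-0, inverted output ✓; others ✗
  N1: none of the 3 fault types match ✗
  N2: none of the 3 fault types match ✗
  N3: stuck-at-0, inverted output ✓; others ✗
  N4: none of the 3 fault types match ✗
  N5: stuck-at-0, inverted output ✓; others ✗
  N6: stuck-at-1, inverted output ✓; others ✗
  N7: stuck-at-0, inverted output ✓; others ✗
  N8: stuck-at-0, inverted output ✓; others ✗
Consistent faults: {N0 stuck-at-0, N0 inverted output, N3 stuck-at-0, N3 inverted output, N5 stuck-at-0, N5 inverted output, N6 stuck-at-1, N6 inverted output, N7 stuck-at-0, N7 inverted output, N8 stuck-at-0, N8 inverted output} — 12 in all.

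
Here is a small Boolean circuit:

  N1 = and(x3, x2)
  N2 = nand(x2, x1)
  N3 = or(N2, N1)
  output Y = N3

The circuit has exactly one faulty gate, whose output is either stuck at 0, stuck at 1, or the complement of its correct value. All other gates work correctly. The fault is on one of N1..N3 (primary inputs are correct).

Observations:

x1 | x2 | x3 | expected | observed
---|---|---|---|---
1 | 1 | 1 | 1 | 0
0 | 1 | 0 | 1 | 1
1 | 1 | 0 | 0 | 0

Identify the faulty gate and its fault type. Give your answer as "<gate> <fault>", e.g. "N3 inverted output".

Fault-free values for test 1 (x1=1, x2=1, x3=1): N1=1, N2=0, N3=1, giving Y=1. Observed 0.
Test 1: faults giving observed 0 are {N1 stuck-at-0, N1 inverted output, N3 stuck-at-0, N3 inverted output}.
Test 2 (x1=0, x2=1, x3=0): fault-free N1=0, N2=1, N3=1 → 1; observed 1. Eliminates N3 stuck-at-0, N3 inverted output.
Test 3 (x1=1, x2=1, x3=0): fault-free N1=0, N2=0, N3=0 → 0; observed 0. Eliminates N1 inverted output.
Only N1 stuck-at-0 is consistent with every test.

N1 stuck-at-0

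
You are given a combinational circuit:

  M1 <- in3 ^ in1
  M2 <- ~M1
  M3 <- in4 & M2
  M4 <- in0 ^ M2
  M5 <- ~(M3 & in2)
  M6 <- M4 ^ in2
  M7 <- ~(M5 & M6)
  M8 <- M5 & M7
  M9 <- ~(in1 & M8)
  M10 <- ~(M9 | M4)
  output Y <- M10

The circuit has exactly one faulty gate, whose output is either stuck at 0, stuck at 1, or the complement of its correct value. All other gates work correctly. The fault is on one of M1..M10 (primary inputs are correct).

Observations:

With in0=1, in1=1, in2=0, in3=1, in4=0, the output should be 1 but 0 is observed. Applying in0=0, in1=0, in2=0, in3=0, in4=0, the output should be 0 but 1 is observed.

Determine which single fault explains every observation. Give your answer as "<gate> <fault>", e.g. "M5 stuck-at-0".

Fault-free values for test 1 (in0=1, in1=1, in2=0, in3=1, in4=0): M1=0, M2=1, M3=0, M4=0, M5=1, M6=0, M7=1, M8=1, M9=0, M10=1, giving Y=1. Observed 0.
Test 1: faults giving observed 0 are {M1 stuck-at-1, M1 inverted output, M2 stuck-at-0, M2 inverted output, M4 stuck-at-1, M4 inverted output, M5 stuck-at-0, M5 inverted output, M6 stuck-at-1, M6 inverted output, M7 stuck-at-0, M7 inverted output, M8 stuck-at-0, M8 inverted output, M9 stuck-at-1, M9 inverted output, M10 stuck-at-0, M10 inverted output}.
Test 2 (in0=0, in1=0, in2=0, in3=0, in4=0): fault-free M1=0, M2=1, M3=0, M4=1, M5=1, M6=1, M7=0, M8=0, M9=1, M10=0 → 0; observed 1. Eliminates M1 stuck-at-1, M1 inverted output, M2 stuck-at-0, M2 inverted output, M4 stuck-at-1, M4 inverted output, M5 stuck-at-0, M5 inverted output, M6 stuck-at-1, M6 inverted output, M7 stuck-at-0, M7 inverted output, M8 stuck-at-0, M8 inverted output, M9 stuck-at-1, M9 inverted output, M10 stuck-at-0.
Only M10 inverted output is consistent with every test.

M10 inverted output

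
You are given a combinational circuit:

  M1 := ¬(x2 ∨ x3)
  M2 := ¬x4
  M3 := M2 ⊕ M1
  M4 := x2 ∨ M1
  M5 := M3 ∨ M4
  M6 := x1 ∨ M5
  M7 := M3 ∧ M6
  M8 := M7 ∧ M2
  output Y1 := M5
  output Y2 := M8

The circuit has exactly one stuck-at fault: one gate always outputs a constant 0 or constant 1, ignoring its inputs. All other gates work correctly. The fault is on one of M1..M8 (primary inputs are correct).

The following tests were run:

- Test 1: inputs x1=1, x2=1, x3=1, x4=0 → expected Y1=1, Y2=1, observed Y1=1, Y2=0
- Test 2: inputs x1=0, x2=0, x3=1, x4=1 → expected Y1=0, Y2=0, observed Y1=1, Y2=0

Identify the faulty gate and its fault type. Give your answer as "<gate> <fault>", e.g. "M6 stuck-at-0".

Fault-free values for test 1 (x1=1, x2=1, x3=1, x4=0): M1=0, M2=1, M3=1, M4=1, M5=1, M6=1, M7=1, M8=1, giving Y1=1, Y2=1. Observed Y1=1, Y2=0.
Test 1: faults giving observed Y1=1, Y2=0 are {M1 stuck-at-1, M2 stuck-at-0, M3 stuck-at-0, M6 stuck-at-0, M7 stuck-at-0, M8 stuck-at-0}.
Test 2 (x1=0, x2=0, x3=1, x4=1): fault-free M1=0, M2=0, M3=0, M4=0, M5=0, M6=0, M7=0, M8=0 → Y1=0, Y2=0; observed Y1=1, Y2=0. Eliminates M2 stuck-at-0, M3 stuck-at-0, M6 stuck-at-0, M7 stuck-at-0, M8 stuck-at-0.
Only M1 stuck-at-1 is consistent with every test.

M1 stuck-at-1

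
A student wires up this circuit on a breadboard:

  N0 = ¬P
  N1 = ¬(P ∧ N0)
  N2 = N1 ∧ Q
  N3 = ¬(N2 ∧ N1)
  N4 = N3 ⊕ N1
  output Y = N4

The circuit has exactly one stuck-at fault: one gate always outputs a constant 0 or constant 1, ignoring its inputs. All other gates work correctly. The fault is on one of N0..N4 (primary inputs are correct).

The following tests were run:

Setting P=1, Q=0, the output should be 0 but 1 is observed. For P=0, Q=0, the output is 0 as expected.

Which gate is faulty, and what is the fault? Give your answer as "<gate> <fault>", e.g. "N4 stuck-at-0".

N0 stuck-at-1

Fault-free values for test 1 (P=1, Q=0): N0=0, N1=1, N2=0, N3=1, N4=0, giving Y=0. Observed 1.
Test 1: faults giving observed 1 are {N0 stuck-at-1, N1 stuck-at-0, N2 stuck-at-1, N3 stuck-at-0, N4 stuck-at-1}.
Test 2 (P=0, Q=0): fault-free N0=1, N1=1, N2=0, N3=1, N4=0 → 0; observed 0. Eliminates N1 stuck-at-0, N2 stuck-at-1, N3 stuck-at-0, N4 stuck-at-1.
Only N0 stuck-at-1 is consistent with every test.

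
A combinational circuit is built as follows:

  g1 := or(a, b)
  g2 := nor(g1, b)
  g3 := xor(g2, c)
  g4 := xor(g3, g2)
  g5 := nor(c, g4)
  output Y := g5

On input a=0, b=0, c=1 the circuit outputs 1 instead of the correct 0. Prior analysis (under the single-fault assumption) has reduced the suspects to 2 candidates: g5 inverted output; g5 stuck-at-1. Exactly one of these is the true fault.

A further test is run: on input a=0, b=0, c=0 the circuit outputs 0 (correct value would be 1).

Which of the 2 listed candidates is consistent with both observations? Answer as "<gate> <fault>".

Evaluate each candidate on input a=0, b=0, c=0:
  g5 inverted output: g1=0, g2=1, g3=1, g4=0, g5=0 [inverted output] → 0 — matches
  g5 stuck-at-1: g1=0, g2=1, g3=1, g4=0, g5=1 [stuck-at-1] → 1 — eliminated
Only g5 inverted output reproduces the observed 0.

g5 inverted output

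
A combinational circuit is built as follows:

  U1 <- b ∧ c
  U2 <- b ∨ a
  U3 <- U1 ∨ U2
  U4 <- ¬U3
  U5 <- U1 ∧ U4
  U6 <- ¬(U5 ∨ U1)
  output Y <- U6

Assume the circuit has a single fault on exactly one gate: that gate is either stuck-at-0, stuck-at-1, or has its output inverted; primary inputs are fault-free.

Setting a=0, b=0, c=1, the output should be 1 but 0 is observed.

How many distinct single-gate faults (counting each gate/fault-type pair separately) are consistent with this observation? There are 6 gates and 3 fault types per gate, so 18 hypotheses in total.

Fault-free: U1=0, U2=0, U3=0, U4=1, U5=0, U6=1 → 1. Observed 0.
  U1: stuck-at-1, inverted output ✓; others ✗
  U2: none of the 3 fault types match ✗
  U3: none of the 3 fault types match ✗
  U4: none of the 3 fault types match ✗
  U5: stuck-at-1, inverted output ✓; others ✗
  U6: stuck-at-0, inverted output ✓; others ✗
Consistent faults: {U1 stuck-at-1, U1 inverted output, U5 stuck-at-1, U5 inverted output, U6 stuck-at-0, U6 inverted output} — 6 in all.

6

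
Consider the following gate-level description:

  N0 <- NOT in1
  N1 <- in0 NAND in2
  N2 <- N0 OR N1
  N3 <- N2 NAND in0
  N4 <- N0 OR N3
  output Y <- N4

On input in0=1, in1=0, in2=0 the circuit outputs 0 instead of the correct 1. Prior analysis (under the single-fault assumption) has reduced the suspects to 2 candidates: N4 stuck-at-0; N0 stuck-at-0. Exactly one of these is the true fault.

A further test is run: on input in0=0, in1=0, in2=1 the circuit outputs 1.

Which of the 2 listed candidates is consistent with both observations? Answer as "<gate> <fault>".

Evaluate each candidate on input in0=0, in1=0, in2=1:
  N4 stuck-at-0: N0=1, N1=1, N2=1, N3=1, N4=0 [stuck-at-0] → 0 — eliminated
  N0 stuck-at-0: N0=0 [stuck-at-0], N1=1, N2=1, N3=1, N4=1 → 1 — matches
Only N0 stuck-at-0 reproduces the observed 1.

N0 stuck-at-0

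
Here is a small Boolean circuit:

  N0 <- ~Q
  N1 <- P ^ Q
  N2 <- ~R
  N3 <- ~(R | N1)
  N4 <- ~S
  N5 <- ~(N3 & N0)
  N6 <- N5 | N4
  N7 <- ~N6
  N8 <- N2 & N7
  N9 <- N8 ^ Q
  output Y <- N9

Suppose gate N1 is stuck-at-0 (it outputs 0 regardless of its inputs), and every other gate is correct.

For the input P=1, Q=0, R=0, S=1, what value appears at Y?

Propagate with N1 forced: N0=1, N1=0 [stuck-at-0], N2=1, N3=1, N4=0, N5=0, N6=0, N7=1, N8=1, N9=1.
So Y = 1. (Without the fault it would be 0.)

1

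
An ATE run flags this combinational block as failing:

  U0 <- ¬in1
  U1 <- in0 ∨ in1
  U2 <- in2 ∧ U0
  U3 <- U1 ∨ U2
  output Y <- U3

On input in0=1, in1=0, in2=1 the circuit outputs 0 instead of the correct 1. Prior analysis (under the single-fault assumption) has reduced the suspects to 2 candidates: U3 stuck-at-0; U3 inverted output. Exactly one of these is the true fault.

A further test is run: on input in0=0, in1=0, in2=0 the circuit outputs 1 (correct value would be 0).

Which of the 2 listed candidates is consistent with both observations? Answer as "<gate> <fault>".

U3 inverted output

Evaluate each candidate on input in0=0, in1=0, in2=0:
  U3 stuck-at-0: U0=1, U1=0, U2=0, U3=0 [stuck-at-0] → 0 — eliminated
  U3 inverted output: U0=1, U1=0, U2=0, U3=1 [inverted output] → 1 — matches
Only U3 inverted output reproduces the observed 1.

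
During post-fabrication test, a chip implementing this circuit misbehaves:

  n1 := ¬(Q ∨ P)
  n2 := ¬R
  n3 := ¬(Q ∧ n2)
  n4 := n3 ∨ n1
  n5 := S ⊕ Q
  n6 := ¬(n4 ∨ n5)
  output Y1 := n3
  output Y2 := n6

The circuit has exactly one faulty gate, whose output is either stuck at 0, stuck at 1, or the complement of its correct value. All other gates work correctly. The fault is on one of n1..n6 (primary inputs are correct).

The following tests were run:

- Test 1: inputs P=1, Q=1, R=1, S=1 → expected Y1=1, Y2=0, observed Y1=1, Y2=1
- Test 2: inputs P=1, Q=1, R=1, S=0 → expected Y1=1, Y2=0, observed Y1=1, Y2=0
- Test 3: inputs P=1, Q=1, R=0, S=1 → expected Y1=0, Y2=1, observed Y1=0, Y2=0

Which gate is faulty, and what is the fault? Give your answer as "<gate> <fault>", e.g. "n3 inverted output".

n4 inverted output

Fault-free values for test 1 (P=1, Q=1, R=1, S=1): n1=0, n2=0, n3=1, n4=1, n5=0, n6=0, giving Y1=1, Y2=0. Observed Y1=1, Y2=1.
Test 1: faults giving observed Y1=1, Y2=1 are {n4 stuck-at-0, n4 inverted output, n6 stuck-at-1, n6 inverted output}.
Test 2 (P=1, Q=1, R=1, S=0): fault-free n1=0, n2=0, n3=1, n4=1, n5=1, n6=0 → Y1=1, Y2=0; observed Y1=1, Y2=0. Eliminates n6 stuck-at-1, n6 inverted output.
Test 3 (P=1, Q=1, R=0, S=1): fault-free n1=0, n2=1, n3=0, n4=0, n5=0, n6=1 → Y1=0, Y2=1; observed Y1=0, Y2=0. Eliminates n4 stuck-at-0.
Only n4 inverted output is consistent with every test.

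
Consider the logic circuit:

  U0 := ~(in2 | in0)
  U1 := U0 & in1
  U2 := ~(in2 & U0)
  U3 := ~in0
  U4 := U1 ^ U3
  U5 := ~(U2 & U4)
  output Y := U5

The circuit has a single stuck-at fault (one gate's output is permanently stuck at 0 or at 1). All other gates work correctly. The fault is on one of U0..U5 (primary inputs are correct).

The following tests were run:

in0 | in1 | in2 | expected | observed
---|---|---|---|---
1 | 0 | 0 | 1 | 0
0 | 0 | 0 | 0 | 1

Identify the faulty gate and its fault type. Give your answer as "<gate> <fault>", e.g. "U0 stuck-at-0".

Fault-free values for test 1 (in0=1, in1=0, in2=0): U0=0, U1=0, U2=1, U3=0, U4=0, U5=1, giving Y=1. Observed 0.
Test 1: faults giving observed 0 are {U1 stuck-at-1, U3 stuck-at-1, U4 stuck-at-1, U5 stuck-at-0}.
Test 2 (in0=0, in1=0, in2=0): fault-free U0=1, U1=0, U2=1, U3=1, U4=1, U5=0 → 0; observed 1. Eliminates U3 stuck-at-1, U4 stuck-at-1, U5 stuck-at-0.
Only U1 stuck-at-1 is consistent with every test.

U1 stuck-at-1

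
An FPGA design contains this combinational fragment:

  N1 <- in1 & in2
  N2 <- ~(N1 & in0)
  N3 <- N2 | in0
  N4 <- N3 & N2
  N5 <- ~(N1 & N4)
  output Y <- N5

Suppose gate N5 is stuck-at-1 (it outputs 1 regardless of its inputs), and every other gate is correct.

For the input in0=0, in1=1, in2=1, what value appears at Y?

1

Propagate with N5 forced: N1=1, N2=1, N3=1, N4=1, N5=1 [stuck-at-1].
So Y = 1. (Without the fault it would be 0.)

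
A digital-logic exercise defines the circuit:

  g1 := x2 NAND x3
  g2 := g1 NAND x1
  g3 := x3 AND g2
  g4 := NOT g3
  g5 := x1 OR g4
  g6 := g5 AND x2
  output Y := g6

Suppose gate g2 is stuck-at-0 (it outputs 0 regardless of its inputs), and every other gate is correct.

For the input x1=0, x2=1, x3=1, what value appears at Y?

Propagate with g2 forced: g1=0, g2=0 [stuck-at-0], g3=0, g4=1, g5=1, g6=1.
So Y = 1. (Without the fault it would be 0.)

1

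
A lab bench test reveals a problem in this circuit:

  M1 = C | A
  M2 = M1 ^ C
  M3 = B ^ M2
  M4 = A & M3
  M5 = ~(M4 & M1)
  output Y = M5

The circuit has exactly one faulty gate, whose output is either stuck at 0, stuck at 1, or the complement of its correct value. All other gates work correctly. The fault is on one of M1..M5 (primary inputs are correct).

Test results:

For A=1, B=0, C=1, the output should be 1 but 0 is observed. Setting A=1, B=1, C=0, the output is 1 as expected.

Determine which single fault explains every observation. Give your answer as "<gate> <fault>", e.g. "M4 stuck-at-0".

M2 stuck-at-1

Fault-free values for test 1 (A=1, B=0, C=1): M1=1, M2=0, M3=0, M4=0, M5=1, giving Y=1. Observed 0.
Test 1: faults giving observed 0 are {M2 stuck-at-1, M2 inverted output, M3 stuck-at-1, M3 inverted output, M4 stuck-at-1, M4 inverted output, M5 stuck-at-0, M5 inverted output}.
Test 2 (A=1, B=1, C=0): fault-free M1=1, M2=1, M3=0, M4=0, M5=1 → 1; observed 1. Eliminates M2 inverted output, M3 stuck-at-1, M3 inverted output, M4 stuck-at-1, M4 inverted output, M5 stuck-at-0, M5 inverted output.
Only M2 stuck-at-1 is consistent with every test.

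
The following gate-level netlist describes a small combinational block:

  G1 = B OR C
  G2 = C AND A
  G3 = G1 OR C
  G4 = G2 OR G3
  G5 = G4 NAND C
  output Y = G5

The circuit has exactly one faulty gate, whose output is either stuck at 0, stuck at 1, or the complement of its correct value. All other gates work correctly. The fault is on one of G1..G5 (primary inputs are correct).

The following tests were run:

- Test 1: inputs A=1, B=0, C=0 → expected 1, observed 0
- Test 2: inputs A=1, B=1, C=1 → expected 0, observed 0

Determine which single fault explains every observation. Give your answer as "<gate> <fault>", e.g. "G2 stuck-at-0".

G5 stuck-at-0

Fault-free values for test 1 (A=1, B=0, C=0): G1=0, G2=0, G3=0, G4=0, G5=1, giving Y=1. Observed 0.
Test 1: faults giving observed 0 are {G5 stuck-at-0, G5 inverted output}.
Test 2 (A=1, B=1, C=1): fault-free G1=1, G2=1, G3=1, G4=1, G5=0 → 0; observed 0. Eliminates G5 inverted output.
Only G5 stuck-at-0 is consistent with every test.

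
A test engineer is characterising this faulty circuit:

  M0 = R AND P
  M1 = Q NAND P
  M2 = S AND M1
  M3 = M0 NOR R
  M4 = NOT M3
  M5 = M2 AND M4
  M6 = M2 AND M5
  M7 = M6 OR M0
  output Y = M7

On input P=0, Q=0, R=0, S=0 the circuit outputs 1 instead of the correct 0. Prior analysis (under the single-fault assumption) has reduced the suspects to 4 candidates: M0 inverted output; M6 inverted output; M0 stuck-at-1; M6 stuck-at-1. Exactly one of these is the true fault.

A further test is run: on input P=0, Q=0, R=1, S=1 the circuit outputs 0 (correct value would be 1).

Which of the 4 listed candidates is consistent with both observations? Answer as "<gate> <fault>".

M6 inverted output

Evaluate each candidate on input P=0, Q=0, R=1, S=1:
  M0 inverted output: M0=1 [inverted output], M1=1, M2=1, M3=0, M4=1, M5=1, M6=1, M7=1 → 1 — eliminated
  M6 inverted output: M0=0, M1=1, M2=1, M3=0, M4=1, M5=1, M6=0 [inverted output], M7=0 → 0 — matches
  M0 stuck-at-1: M0=1 [stuck-at-1], M1=1, M2=1, M3=0, M4=1, M5=1, M6=1, M7=1 → 1 — eliminated
  M6 stuck-at-1: M0=0, M1=1, M2=1, M3=0, M4=1, M5=1, M6=1 [stuck-at-1], M7=1 → 1 — eliminated
Only M6 inverted output reproduces the observed 0.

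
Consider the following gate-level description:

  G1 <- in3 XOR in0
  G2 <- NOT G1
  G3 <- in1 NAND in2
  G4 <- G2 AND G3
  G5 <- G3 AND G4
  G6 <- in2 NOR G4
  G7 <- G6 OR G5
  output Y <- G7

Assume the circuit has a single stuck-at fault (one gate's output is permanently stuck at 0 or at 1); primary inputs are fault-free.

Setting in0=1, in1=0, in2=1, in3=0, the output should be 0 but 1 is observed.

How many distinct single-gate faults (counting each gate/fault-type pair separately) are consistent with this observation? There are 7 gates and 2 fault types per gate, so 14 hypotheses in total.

6

Fault-free: G1=1, G2=0, G3=1, G4=0, G5=0, G6=0, G7=0 → 0. Observed 1.
  G1 stuck-at-0: output 1 ✓
  G1 stuck-at-1: output 0 ✗
  G2 stuck-at-0: output 0 ✗
  G2 stuck-at-1: output 1 ✓
  G3 stuck-at-0: output 0 ✗
  G3 stuck-at-1: output 0 ✗
  G4 stuck-at-0: output 0 ✗
  G4 stuck-at-1: output 1 ✓
  G5 stuck-at-0: output 0 ✗
  G5 stuck-at-1: output 1 ✓
  G6 stuck-at-0: output 0 ✗
  G6 stuck-at-1: output 1 ✓
  G7 stuck-at-0: output 0 ✗
  G7 stuck-at-1: output 1 ✓
Consistent faults: {G1 stuck-at-0, G2 stuck-at-1, G4 stuck-at-1, G5 stuck-at-1, G6 stuck-at-1, G7 stuck-at-1} — 6 in all.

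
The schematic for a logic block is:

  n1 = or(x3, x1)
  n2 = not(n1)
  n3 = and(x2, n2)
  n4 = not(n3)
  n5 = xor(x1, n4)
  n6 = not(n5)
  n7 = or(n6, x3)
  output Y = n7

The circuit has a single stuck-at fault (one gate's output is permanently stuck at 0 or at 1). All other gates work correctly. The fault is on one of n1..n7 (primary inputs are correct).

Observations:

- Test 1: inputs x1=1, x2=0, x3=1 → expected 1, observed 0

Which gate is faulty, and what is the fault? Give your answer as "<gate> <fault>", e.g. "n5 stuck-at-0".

n7 stuck-at-0

Fault-free values for test 1 (x1=1, x2=0, x3=1): n1=1, n2=0, n3=0, n4=1, n5=0, n6=1, n7=1, giving Y=1. Observed 0.
Test 1: faults giving observed 0 are {n7 stuck-at-0}.
Only n7 stuck-at-0 is consistent with every test.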